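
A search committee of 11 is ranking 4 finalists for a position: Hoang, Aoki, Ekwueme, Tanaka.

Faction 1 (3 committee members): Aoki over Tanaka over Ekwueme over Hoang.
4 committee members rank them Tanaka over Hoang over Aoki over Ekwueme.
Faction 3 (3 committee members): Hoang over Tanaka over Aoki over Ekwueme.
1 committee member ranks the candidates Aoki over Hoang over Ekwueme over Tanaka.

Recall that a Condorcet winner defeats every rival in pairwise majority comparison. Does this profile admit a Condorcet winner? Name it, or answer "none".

Head-to-head results (11 committee members):
Hoang–Aoki: Hoang 7–4.
Hoang vs Ekwueme: Hoang wins 8–3.
Hoang vs Tanaka: Tanaka, 7–4.
Aoki–Ekwueme: Aoki 11–0.
Aoki vs Tanaka: Tanaka wins 7–4.
Ekwueme vs Tanaka: Tanaka wins 10–1.
Tanaka beats each of Hoang, Aoki, Ekwueme — Tanaka is the Condorcet winner.

Tanaka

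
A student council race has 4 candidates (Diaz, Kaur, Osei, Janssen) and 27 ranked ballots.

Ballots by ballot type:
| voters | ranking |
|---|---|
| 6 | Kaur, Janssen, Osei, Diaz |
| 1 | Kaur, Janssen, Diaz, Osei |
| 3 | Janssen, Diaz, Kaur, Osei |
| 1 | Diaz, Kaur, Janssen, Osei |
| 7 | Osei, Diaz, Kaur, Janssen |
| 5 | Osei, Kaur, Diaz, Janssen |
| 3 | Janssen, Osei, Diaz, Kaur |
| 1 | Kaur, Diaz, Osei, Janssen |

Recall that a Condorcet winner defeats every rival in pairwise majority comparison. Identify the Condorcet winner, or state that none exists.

Pairwise majorities:
Diaz vs Kaur: Diaz, 14–13.
Diaz vs Osei: Osei, 21–6.
Diaz vs Janssen: Diaz preferred on 1+7+5+1 = 14 ballots; Diaz wins 14–13.
Kaur vs Osei: 6+1+3+1+1 = 12 for Kaur, 15 for Osei — Osei by 15–12.
Kaur vs Janssen: Kaur, 21–6.
Osei vs Janssen: 13 to 14, Janssen.
Every candidate loses at least once (Diaz loses to Osei; Kaur loses to Diaz; Osei loses to Janssen; Janssen loses to Diaz). The majority relation contains the cycle Diaz → Janssen → Osei → Diaz, so there is no Condorcet winner.

none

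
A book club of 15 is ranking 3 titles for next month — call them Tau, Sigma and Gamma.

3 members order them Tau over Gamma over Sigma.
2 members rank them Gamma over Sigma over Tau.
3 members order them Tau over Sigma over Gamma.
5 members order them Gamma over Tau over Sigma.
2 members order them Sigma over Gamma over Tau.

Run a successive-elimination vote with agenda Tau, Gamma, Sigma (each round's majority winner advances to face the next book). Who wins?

Gamma

Round 1: Tau vs Gamma — 6–9, Gamma advances.
Round 2: Gamma vs Sigma — 10–5, Gamma advances.
The agenda winner is Gamma.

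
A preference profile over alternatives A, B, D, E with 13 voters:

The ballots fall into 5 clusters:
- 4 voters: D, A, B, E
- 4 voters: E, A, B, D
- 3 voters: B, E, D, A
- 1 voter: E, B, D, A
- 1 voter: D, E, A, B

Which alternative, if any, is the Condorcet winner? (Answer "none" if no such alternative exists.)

none

Pairwise majorities:
A vs B: A, 9–4.
A–D: D 9–4.
A vs E: A is ranked higher on 4 ballots, E on 9. E wins 9–4.
B vs D: B is ranked higher on 4+3+1 = 8 ballots, D on 5. B wins 8–5.
B vs E: B preferred on 4+3 = 7 ballots; B wins 7–6.
D vs E: D is ranked higher on 4+1 = 5 ballots, E on 8. E wins 8–5.
Each alternative drops at least one matchup (A loses to D; B loses to A; D loses to B; E loses to B); the cycle A → B → D → A rules out a Condorcet winner.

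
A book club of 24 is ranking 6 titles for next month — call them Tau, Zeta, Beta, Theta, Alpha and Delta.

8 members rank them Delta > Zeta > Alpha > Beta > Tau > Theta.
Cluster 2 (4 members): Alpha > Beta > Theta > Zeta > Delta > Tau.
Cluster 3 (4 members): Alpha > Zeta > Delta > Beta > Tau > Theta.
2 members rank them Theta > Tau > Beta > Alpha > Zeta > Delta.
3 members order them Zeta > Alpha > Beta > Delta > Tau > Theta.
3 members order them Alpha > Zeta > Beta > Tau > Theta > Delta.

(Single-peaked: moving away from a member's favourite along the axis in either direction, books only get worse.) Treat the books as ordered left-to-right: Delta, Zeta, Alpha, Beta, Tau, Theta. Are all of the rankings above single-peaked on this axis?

Axis positions: Delta=1, Zeta=2, Alpha=3, Beta=4, Tau=5, Theta=6.
Cluster 1 (peak Delta at position 1): ranking walks positions 1-2-3-4-5-6, expanding outward from the peak — single-peaked.
Cluster 2: ranking walks positions 3-4-6-2-1-5; Theta is ranked above Tau even though Tau lies between Theta and the peak Alpha on the axis — preferences dip and rise again. Not single-peaked.
Cluster 3 (peak Alpha at position 3): ranking walks positions 3-2-1-4-5-6, expanding outward from the peak — single-peaked.
Cluster 4 (peak Theta at position 6): ranking walks positions 6-5-4-3-2-1, expanding outward from the peak — single-peaked.
Cluster 5 (peak Zeta at position 2): ranking walks positions 2-3-4-1-5-6, expanding outward from the peak — single-peaked.
Cluster 6 (peak Alpha at position 3): ranking walks positions 3-2-4-5-6-1, expanding outward from the peak — single-peaked.
Cluster 2 violates single-peakedness, so the profile is not single-peaked on this axis.

no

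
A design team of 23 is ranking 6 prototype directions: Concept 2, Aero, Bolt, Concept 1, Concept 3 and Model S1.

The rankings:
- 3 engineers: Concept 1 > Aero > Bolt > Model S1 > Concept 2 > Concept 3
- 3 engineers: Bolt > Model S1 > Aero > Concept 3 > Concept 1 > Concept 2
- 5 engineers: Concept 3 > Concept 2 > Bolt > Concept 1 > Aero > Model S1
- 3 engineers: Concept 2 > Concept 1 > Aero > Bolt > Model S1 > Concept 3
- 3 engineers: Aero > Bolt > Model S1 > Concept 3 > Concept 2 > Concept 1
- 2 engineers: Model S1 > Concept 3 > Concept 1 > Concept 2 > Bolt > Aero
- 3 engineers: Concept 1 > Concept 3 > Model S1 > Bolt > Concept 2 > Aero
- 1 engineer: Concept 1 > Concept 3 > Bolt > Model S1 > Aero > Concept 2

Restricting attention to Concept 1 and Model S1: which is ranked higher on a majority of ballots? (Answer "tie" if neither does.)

Ballots ranking Concept 1 above Model S1: 3 + 5 + 3 + 3 + 1 = 15.
Ballots ranking Model S1 above Concept 1: 23 − 15 = 8.
Concept 1 wins the head-to-head 15–8.

Concept 1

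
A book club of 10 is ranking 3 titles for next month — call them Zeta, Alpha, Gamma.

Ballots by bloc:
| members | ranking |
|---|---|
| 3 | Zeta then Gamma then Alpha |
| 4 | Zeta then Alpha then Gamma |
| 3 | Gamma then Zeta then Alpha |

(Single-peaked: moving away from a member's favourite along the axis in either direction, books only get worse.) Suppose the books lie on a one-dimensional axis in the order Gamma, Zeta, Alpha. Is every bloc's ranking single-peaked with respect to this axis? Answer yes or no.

yes

Axis positions: Gamma=1, Zeta=2, Alpha=3.
Bloc 1 (peak Zeta at position 2): ranking walks positions 2-1-3, expanding outward from the peak — single-peaked.
Bloc 2 (peak Zeta at position 2): ranking walks positions 2-3-1, expanding outward from the peak — single-peaked.
Bloc 3 (peak Gamma at position 1): ranking walks positions 1-2-3, expanding outward from the peak — single-peaked.
Every ranking is single-peaked on this axis.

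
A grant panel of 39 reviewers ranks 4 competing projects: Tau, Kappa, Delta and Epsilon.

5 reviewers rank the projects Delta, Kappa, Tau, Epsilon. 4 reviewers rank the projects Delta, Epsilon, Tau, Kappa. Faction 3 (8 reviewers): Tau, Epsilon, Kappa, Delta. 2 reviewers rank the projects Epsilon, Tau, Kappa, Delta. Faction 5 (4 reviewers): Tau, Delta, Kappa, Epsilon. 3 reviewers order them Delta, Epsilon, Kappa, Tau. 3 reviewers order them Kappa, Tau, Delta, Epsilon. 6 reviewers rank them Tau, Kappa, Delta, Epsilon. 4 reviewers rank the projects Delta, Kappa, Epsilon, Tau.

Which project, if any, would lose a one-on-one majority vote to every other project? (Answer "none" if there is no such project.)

Epsilon

Pairwise majorities:
Tau vs Kappa: 24 to 15, Tau.
Tau vs Delta: Tau wins 23–16.
Tau vs Epsilon: Tau wins 26–13.
Kappa vs Delta: Kappa is ranked higher on 8+2+3+6 = 19 ballots, Delta on 20. Delta wins 20–19.
Kappa vs Epsilon: Kappa, 22–17.
Delta vs Epsilon: 29 for Delta, 10 for Epsilon — Delta by 29–10.
Epsilon loses to every other project — it is the Condorcet loser.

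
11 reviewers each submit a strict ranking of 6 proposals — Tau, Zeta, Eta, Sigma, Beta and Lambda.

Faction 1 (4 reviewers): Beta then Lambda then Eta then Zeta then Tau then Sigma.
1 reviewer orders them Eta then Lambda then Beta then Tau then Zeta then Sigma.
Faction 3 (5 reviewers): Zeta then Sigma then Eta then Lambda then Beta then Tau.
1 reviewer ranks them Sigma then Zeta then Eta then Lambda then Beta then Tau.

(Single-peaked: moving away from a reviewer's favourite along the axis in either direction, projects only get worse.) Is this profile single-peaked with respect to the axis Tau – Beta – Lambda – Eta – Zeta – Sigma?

yes

Axis positions: Tau=1, Beta=2, Lambda=3, Eta=4, Zeta=5, Sigma=6.
Faction 1 (peak Beta at position 2): ranking walks positions 2-3-4-5-1-6, expanding outward from the peak — single-peaked.
Faction 2 (peak Eta at position 4): ranking walks positions 4-3-2-1-5-6, expanding outward from the peak — single-peaked.
Faction 3 (peak Zeta at position 5): ranking walks positions 5-6-4-3-2-1, expanding outward from the peak — single-peaked.
Faction 4 (peak Sigma at position 6): ranking walks positions 6-5-4-3-2-1, expanding outward from the peak — single-peaked.
Every ranking is single-peaked on this axis.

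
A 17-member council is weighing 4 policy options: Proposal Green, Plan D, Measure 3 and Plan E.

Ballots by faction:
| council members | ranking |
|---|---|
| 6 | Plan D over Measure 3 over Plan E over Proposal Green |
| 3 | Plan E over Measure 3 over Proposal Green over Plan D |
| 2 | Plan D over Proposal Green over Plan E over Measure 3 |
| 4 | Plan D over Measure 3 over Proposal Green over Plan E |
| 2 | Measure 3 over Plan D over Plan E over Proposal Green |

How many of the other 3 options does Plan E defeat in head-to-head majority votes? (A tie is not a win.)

Plan E against each rival (17 council members):
Plan E vs Proposal Green: Plan E wins 11–6.
Plan E vs Plan D: Plan E preferred on 3 ballots; Plan D wins 14–3.
Plan E vs Measure 3: Measure 3, 12–5.
Plan E beats Proposal Green; loses to Plan D, Measure 3 — 1 pairwise win.

1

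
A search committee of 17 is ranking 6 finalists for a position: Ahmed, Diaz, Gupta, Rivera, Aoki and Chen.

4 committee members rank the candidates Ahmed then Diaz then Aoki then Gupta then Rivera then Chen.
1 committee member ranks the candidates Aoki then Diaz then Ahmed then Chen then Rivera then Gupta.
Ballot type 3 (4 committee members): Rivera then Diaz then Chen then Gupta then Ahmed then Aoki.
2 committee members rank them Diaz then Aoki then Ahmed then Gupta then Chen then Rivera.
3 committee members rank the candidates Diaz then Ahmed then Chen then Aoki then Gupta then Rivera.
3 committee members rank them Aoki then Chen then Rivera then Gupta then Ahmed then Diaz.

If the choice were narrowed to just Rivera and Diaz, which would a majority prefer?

Diaz

Ballots ranking Rivera above Diaz: 4 + 3 = 7.
Ballots ranking Diaz above Rivera: 17 − 7 = 10.
Diaz wins the head-to-head 10–7.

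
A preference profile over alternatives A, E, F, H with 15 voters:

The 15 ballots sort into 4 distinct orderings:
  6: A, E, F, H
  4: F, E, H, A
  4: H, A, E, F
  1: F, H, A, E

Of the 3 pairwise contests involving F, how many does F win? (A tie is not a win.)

F against each rival (15 voters):
F vs A: 5 to 10, A.
F vs E: 5 to 10, E.
F vs H: 6+4+1 = 11 for F, 4 for H — F by 11–4.
F beats H; loses to A, E — 1 pairwise win.

1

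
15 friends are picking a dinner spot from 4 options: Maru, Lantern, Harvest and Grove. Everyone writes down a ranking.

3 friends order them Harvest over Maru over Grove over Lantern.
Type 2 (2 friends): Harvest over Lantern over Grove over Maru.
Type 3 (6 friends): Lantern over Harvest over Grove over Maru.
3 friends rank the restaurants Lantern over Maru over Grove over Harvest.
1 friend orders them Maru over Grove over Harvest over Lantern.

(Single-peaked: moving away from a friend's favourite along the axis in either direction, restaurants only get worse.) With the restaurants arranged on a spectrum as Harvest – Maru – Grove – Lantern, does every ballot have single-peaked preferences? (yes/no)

Axis positions: Harvest=1, Maru=2, Grove=3, Lantern=4.
Type 1 (peak Harvest at position 1): ranking walks positions 1-2-3-4, expanding outward from the peak — single-peaked.
Type 2: ranking walks positions 1-4-3-2; Lantern is ranked above Maru even though Maru lies between Lantern and the peak Harvest on the axis — preferences dip and rise again. Not single-peaked.
Type 3: ranking walks positions 4-1-3-2; Harvest is ranked above Grove even though Grove lies between Harvest and the peak Lantern on the axis — preferences dip and rise again. Not single-peaked.
Type 4: ranking walks positions 4-2-3-1; Maru is ranked above Grove even though Grove lies between Maru and the peak Lantern on the axis — preferences dip and rise again. Not single-peaked.
Type 5 (peak Maru at position 2): ranking walks positions 2-3-1-4, expanding outward from the peak — single-peaked.
Type 2 violates single-peakedness, so the profile is not single-peaked on this axis.

no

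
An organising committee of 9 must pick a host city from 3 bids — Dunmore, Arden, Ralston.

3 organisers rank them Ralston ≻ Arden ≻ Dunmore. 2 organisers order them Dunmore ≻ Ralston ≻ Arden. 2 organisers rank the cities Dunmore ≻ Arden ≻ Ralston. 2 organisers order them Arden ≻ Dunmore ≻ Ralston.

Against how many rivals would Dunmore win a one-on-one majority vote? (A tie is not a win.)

Dunmore against each rival (9 organisers):
Dunmore vs Arden: 4 to 5, Arden.
Dunmore vs Ralston: 2+2+2 = 6 for Dunmore, 3 for Ralston — Dunmore by 6–3.
Dunmore beats Ralston; loses to Arden — 1 pairwise win.

1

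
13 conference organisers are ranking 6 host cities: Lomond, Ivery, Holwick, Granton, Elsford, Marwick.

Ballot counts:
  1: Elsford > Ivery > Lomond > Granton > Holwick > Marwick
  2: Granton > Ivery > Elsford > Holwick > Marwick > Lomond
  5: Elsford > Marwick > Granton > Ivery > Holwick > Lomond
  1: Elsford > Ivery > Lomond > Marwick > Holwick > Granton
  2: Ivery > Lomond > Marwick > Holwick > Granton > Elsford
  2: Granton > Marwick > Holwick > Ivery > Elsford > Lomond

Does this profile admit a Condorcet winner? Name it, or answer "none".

Elsford

Pairwise majorities:
Lomond vs Ivery: 0 for Lomond, 13 for Ivery — Ivery by 13–0.
Lomond vs Holwick: Holwick, 9–4.
Lomond vs Granton: Granton wins 9–4.
Lomond vs Elsford: Elsford wins 11–2.
Lomond vs Marwick: 4 to 9, Marwick.
Ivery vs Holwick: 11 to 2, Ivery.
Ivery vs Granton: Ivery is ranked higher on 1+1+2 = 4 ballots, Granton on 9. Granton wins 9–4.
Ivery vs Elsford: Ivery is ranked higher on 2+2+2 = 6 ballots, Elsford on 7. Elsford wins 7–6.
Ivery–Marwick: Marwick 7–6.
Holwick vs Granton: 3 to 10, Granton.
Holwick–Elsford: Elsford 9–4.
Holwick vs Marwick: 1+2 = 3 for Holwick, 10 for Marwick — Marwick by 10–3.
Granton vs Elsford: Elsford, 7–6.
Granton–Marwick: Marwick 8–5.
Elsford vs Marwick: Elsford, 9–4.
Only Elsford has no losses; Elsford is the Condorcet winner.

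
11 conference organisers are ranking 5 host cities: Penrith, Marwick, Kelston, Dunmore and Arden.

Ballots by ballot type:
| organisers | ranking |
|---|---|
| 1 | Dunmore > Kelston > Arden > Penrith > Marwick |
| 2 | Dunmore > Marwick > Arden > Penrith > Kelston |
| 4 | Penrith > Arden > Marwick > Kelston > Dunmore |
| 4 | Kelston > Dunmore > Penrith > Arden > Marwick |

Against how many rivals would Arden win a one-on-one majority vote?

2

Arden against each rival (11 organisers):
Arden vs Penrith: Penrith, 8–3.
Arden vs Marwick: 9 to 2, Arden.
Arden vs Kelston: 2+4 = 6 for Arden, 5 for Kelston — Arden by 6–5.
Arden vs Dunmore: Arden is ranked higher on 4 ballots, Dunmore on 7. Dunmore wins 7–4.
Arden beats Marwick, Kelston; loses to Penrith, Dunmore — 2 pairwise wins.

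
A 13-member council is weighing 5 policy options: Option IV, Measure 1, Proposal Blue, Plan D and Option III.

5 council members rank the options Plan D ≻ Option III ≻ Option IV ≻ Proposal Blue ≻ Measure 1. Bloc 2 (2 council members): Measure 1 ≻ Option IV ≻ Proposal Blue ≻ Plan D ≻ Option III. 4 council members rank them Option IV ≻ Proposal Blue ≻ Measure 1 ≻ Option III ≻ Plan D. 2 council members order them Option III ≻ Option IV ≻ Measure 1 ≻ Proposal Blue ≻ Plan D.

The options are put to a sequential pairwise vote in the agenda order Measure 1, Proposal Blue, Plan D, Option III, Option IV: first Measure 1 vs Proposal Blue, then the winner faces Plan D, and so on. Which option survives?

Option III

Round 1: Measure 1 vs Proposal Blue — 4–9, Proposal Blue advances.
Round 2: Proposal Blue vs Plan D — 8–5, Proposal Blue advances.
Round 3: Proposal Blue vs Option III — 6–7, Option III advances.
Round 4: Option III vs Option IV — 7–6, Option III advances.
The agenda winner is Option III.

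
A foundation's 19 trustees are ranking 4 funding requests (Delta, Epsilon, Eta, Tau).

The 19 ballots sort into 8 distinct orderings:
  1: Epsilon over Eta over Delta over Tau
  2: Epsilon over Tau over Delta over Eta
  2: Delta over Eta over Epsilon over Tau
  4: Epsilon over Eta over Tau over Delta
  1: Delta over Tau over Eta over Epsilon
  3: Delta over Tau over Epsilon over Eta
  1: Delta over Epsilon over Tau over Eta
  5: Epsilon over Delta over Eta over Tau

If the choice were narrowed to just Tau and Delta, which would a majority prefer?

Delta

Ballots ranking Tau above Delta: 2 + 4 = 6.
Ballots ranking Delta above Tau: 19 − 6 = 13.
Delta wins the head-to-head 13–6.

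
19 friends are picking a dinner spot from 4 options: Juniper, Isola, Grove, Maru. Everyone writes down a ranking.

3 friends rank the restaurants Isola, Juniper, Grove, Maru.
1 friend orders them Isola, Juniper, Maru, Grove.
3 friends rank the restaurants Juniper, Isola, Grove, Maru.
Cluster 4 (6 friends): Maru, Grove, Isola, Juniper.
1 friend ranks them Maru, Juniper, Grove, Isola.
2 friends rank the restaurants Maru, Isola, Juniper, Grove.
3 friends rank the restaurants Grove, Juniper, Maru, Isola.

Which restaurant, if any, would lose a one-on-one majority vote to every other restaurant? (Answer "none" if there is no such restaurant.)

none

Head-to-head results (19 friends):
Juniper vs Isola: 7 to 12, Isola.
Juniper vs Grove: 10 to 9, Juniper.
Juniper–Maru: Juniper 10–9.
Isola vs Grove: Grove wins 10–9.
Isola vs Maru: 7 to 12, Maru.
Grove vs Maru: 9 to 10, Maru.
Each restaurant has at least one pairwise win (Juniper beats Grove; Isola beats Juniper; Grove beats Isola; Maru beats Isola) — no Condorcet loser.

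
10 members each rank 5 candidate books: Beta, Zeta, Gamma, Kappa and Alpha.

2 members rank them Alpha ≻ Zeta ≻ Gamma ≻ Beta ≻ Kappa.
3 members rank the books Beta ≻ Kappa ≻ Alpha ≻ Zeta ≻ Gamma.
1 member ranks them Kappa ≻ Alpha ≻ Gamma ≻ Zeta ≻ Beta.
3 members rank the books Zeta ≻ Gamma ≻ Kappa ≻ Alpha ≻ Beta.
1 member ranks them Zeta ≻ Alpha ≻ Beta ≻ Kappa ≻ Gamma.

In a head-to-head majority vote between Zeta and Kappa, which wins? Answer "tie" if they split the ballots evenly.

Zeta

Ballots ranking Zeta above Kappa: 2 + 3 + 1 = 6.
Ballots ranking Kappa above Zeta: 10 − 6 = 4.
Zeta wins the head-to-head 6–4.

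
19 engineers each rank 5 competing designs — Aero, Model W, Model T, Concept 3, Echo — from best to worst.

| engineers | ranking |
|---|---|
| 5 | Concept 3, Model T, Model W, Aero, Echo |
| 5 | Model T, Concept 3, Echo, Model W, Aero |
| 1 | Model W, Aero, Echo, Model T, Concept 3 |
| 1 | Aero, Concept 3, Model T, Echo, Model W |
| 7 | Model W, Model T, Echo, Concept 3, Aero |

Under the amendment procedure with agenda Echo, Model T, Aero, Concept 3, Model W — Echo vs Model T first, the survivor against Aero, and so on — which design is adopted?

Round 1: Echo vs Model T — 1–18, Model T advances.
Round 2: Model T vs Aero — 17–2, Model T advances.
Round 3: Model T vs Concept 3 — 13–6, Model T advances.
Round 4: Model T vs Model W — 11–8, Model T advances.
Model T survives the agenda.

Model T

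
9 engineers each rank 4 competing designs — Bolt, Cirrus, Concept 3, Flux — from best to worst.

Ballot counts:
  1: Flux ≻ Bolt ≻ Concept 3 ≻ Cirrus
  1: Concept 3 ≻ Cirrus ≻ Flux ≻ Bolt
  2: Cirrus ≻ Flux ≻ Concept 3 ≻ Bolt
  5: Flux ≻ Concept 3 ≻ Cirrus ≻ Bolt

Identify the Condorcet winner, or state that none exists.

Pairwise majorities:
Bolt vs Cirrus: 1 for Bolt, 8 for Cirrus — Cirrus by 8–1.
Bolt vs Concept 3: 1 to 8, Concept 3.
Bolt vs Flux: 0 to 9, Flux.
Cirrus vs Concept 3: Cirrus preferred on 2 ballots; Concept 3 wins 7–2.
Cirrus vs Flux: 1+2 = 3 for Cirrus, 6 for Flux — Flux by 6–3.
Concept 3 vs Flux: 1 for Concept 3, 8 for Flux — Flux by 8–1.
Flux beats each of Bolt, Cirrus, Concept 3 — Flux is the Condorcet winner.

Flux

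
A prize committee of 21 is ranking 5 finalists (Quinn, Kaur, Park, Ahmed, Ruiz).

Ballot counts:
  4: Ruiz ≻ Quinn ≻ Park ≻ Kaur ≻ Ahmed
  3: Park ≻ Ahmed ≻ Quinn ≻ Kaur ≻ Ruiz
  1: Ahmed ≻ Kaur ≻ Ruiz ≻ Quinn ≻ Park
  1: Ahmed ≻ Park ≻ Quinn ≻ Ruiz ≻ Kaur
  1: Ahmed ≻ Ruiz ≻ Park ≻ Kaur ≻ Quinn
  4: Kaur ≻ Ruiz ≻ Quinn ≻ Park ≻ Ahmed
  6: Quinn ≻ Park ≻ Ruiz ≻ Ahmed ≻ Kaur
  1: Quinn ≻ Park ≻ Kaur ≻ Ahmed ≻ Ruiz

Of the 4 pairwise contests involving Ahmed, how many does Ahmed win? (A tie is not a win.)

1

Ahmed against each rival (21 jurors):
Ahmed vs Quinn: Quinn wins 15–6.
Ahmed–Kaur: Ahmed 12–9.
Ahmed vs Park: Ahmed is ranked higher on 1+1+1 = 3 ballots, Park on 18. Park wins 18–3.
Ahmed vs Ruiz: Ahmed preferred on 3+1+1+1+1 = 7 ballots; Ruiz wins 14–7.
Ahmed beats Kaur; loses to Quinn, Park, Ruiz — 1 pairwise win.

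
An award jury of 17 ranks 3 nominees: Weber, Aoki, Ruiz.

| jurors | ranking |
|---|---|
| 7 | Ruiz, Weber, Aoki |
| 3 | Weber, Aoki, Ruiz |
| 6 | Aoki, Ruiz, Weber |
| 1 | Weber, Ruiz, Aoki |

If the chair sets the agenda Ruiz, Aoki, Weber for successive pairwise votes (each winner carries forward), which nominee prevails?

Round 1: Ruiz vs Aoki — 8–9, Aoki advances.
Round 2: Aoki vs Weber — 6–11, Weber advances.
Weber survives the agenda.

Weber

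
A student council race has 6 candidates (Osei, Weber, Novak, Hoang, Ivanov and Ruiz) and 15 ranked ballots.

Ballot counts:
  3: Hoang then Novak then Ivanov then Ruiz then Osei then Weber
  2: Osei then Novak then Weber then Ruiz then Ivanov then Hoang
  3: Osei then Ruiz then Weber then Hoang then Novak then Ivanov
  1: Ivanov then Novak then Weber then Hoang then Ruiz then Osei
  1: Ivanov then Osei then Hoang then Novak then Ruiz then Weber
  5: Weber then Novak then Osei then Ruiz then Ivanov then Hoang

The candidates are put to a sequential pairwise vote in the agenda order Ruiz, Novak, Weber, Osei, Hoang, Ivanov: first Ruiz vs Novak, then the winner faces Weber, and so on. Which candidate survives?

Osei

Round 1: Ruiz vs Novak — 3–12, Novak advances.
Round 2: Novak vs Weber — 7–8, Weber advances.
Round 3: Weber vs Osei — 6–9, Osei advances.
Round 4: Osei vs Hoang — 11–4, Osei advances.
Round 5: Osei vs Ivanov — 10–5, Osei advances.
Osei survives the agenda.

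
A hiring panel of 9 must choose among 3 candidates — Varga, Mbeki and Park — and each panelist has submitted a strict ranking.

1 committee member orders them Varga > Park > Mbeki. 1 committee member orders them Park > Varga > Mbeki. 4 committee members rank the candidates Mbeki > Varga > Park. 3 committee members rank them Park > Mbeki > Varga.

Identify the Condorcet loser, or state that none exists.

Pairwise majorities:
Varga vs Mbeki: Mbeki, 7–2.
Varga vs Park: Varga preferred on 1+4 = 5 ballots; Varga wins 5–4.
Mbeki vs Park: Park, 5–4.
No candidate is winless: Varga beats Park; Mbeki beats Varga; Park beats Mbeki. There is no Condorcet loser.

none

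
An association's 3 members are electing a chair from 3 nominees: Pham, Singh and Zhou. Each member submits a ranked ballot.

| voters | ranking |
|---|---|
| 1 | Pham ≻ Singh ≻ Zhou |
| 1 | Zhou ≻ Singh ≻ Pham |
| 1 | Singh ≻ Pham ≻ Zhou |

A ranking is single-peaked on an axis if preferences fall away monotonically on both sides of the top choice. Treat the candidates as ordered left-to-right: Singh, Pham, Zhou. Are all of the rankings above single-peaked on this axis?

no

Axis positions: Singh=1, Pham=2, Zhou=3.
Bloc 1 (peak Pham at position 2): ranking walks positions 2-1-3, expanding outward from the peak — single-peaked.
Bloc 2: ranking walks positions 3-1-2; Singh is ranked above Pham even though Pham lies between Singh and the peak Zhou on the axis — preferences dip and rise again. Not single-peaked.
Bloc 3 (peak Singh at position 1): ranking walks positions 1-2-3, expanding outward from the peak — single-peaked.
Bloc 2 violates single-peakedness, so the profile is not single-peaked on this axis.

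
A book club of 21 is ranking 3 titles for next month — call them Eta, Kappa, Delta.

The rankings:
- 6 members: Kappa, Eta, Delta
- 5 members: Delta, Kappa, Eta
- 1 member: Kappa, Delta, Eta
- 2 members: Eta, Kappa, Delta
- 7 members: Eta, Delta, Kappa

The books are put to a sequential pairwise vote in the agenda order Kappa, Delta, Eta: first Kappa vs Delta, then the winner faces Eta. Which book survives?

Eta

Round 1: Kappa vs Delta — 9–12, Delta advances.
Round 2: Delta vs Eta — 6–15, Eta advances.
Eta survives the agenda.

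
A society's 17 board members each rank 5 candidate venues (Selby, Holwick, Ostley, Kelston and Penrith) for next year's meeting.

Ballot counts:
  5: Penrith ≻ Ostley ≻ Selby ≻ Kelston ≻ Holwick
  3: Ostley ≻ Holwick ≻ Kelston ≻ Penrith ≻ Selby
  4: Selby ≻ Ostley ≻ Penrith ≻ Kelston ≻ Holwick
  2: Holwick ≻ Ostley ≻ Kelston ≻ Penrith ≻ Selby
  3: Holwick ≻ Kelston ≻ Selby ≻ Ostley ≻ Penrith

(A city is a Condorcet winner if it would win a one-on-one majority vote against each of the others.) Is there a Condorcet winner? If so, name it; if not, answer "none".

Ostley

Check each pair by majority over 17 ballots:
Selby vs Holwick: Selby wins 9–8.
Selby vs Ostley: Ostley, 10–7.
Selby–Kelston: Selby 9–8.
Selby vs Penrith: Penrith, 10–7.
Holwick vs Ostley: Ostley wins 12–5.
Holwick vs Kelston: Kelston wins 9–8.
Holwick–Penrith: Penrith 9–8.
Ostley vs Kelston: Ostley wins 14–3.
Ostley vs Penrith: Ostley wins 12–5.
Kelston vs Penrith: Penrith wins 9–8.
Ostley wins every pairwise contest, so Ostley is the Condorcet winner.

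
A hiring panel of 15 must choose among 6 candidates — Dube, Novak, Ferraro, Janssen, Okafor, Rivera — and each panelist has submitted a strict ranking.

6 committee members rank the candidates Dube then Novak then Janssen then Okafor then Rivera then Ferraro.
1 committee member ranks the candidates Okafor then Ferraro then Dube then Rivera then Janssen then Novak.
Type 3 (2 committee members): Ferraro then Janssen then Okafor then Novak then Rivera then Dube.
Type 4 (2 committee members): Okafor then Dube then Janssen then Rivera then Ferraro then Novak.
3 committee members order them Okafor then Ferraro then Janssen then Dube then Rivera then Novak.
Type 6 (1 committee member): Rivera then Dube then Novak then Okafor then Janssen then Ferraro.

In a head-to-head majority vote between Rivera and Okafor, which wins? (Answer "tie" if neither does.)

Okafor

Ballots ranking Rivera above Okafor: 1.
Ballots ranking Okafor above Rivera: 15 − 1 = 14.
Okafor wins the head-to-head 14–1.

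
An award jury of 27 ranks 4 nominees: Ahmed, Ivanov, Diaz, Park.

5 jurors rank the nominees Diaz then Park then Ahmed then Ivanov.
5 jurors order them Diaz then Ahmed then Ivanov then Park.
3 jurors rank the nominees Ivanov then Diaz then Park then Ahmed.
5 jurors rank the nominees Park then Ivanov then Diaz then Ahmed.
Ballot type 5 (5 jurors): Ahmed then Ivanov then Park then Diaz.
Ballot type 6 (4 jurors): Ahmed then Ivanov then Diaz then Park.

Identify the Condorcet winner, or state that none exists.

none

Head-to-head results (27 jurors):
Ahmed vs Ivanov: 5+5+5+4 = 19 for Ahmed, 8 for Ivanov — Ahmed by 19–8.
Ahmed–Diaz: Diaz 18–9.
Ahmed–Park: Ahmed 14–13.
Ivanov vs Diaz: 3+5+5+4 = 17 for Ivanov, 10 for Diaz — Ivanov by 17–10.
Ivanov vs Park: 5+3+5+4 = 17 for Ivanov, 10 for Park — Ivanov by 17–10.
Diaz–Park: Diaz 17–10.
Every nominee loses at least once (Ahmed loses to Diaz; Ivanov loses to Ahmed; Diaz loses to Ivanov; Park loses to Ahmed). The majority relation contains the cycle Ahmed → Ivanov → Diaz → Ahmed, so there is no Condorcet winner.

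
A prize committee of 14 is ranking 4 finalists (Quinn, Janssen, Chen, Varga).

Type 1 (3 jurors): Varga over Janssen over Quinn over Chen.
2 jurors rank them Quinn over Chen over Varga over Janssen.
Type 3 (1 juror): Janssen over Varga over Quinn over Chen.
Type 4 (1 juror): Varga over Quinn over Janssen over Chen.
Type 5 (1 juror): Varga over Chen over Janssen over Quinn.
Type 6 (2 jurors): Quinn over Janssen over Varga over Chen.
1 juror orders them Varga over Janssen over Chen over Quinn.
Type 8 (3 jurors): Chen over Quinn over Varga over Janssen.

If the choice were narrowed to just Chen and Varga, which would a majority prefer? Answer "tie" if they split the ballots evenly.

Varga

Ballots ranking Chen above Varga: 2 + 3 = 5.
Ballots ranking Varga above Chen: 14 − 5 = 9.
Varga wins the head-to-head 9–5.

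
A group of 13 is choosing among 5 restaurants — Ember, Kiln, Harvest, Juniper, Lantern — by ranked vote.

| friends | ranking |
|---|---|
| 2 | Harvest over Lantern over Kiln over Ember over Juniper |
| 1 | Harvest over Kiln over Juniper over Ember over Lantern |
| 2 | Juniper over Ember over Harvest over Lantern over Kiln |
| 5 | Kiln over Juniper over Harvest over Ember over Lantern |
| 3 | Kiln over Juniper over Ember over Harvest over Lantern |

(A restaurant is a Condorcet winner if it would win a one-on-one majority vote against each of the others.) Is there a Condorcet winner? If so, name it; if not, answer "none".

Kiln

Head-to-head results (13 friends):
Ember vs Kiln: Ember preferred on 2 ballots; Kiln wins 11–2.
Ember vs Harvest: Ember is ranked higher on 2+3 = 5 ballots, Harvest on 8. Harvest wins 8–5.
Ember vs Juniper: Ember preferred on 2 ballots; Juniper wins 11–2.
Ember vs Lantern: 1+2+5+3 = 11 for Ember, 2 for Lantern — Ember by 11–2.
Kiln vs Harvest: 8 to 5, Kiln.
Kiln vs Juniper: 2+1+5+3 = 11 for Kiln, 2 for Juniper — Kiln by 11–2.
Kiln vs Lantern: Kiln preferred on 1+5+3 = 9 ballots; Kiln wins 9–4.
Harvest vs Juniper: Harvest is ranked higher on 2+1 = 3 ballots, Juniper on 10. Juniper wins 10–3.
Harvest vs Lantern: Harvest is ranked higher on 2+1+2+5+3 = 13 ballots, Lantern on 0. Harvest wins 13–0.
Juniper vs Lantern: Juniper is ranked higher on 1+2+5+3 = 11 ballots, Lantern on 2. Juniper wins 11–2.
Kiln beats each of Ember, Harvest, Juniper, Lantern — Kiln is the Condorcet winner.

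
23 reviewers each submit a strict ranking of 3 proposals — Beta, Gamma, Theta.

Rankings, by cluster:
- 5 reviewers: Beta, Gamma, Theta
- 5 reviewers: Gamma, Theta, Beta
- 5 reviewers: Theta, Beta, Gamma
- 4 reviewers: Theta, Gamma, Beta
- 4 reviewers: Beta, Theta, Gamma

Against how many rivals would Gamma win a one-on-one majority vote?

0

Gamma against each rival (23 reviewers):
Gamma vs Beta: Gamma preferred on 5+4 = 9 ballots; Beta wins 14–9.
Gamma vs Theta: Gamma is ranked higher on 5+5 = 10 ballots, Theta on 13. Theta wins 13–10.
Gamma beats no one; loses to Beta, Theta — 0 pairwise wins.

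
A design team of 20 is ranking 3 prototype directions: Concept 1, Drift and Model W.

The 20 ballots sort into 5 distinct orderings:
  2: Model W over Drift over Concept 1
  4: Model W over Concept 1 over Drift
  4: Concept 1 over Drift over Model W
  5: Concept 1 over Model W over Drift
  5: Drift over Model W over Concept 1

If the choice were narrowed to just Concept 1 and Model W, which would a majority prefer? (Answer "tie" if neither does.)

Ballots ranking Concept 1 above Model W: 4 + 5 = 9.
Ballots ranking Model W above Concept 1: 20 − 9 = 11.
Model W wins the head-to-head 11–9.

Model W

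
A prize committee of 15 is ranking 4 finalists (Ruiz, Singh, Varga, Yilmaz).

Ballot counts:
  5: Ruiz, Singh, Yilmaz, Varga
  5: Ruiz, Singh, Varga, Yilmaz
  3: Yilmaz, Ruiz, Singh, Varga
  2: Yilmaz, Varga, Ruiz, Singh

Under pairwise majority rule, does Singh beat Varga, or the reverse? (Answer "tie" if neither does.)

Singh

Ballots ranking Singh above Varga: 5 + 5 + 3 = 13.
Ballots ranking Varga above Singh: 15 − 13 = 2.
Singh wins the head-to-head 13–2.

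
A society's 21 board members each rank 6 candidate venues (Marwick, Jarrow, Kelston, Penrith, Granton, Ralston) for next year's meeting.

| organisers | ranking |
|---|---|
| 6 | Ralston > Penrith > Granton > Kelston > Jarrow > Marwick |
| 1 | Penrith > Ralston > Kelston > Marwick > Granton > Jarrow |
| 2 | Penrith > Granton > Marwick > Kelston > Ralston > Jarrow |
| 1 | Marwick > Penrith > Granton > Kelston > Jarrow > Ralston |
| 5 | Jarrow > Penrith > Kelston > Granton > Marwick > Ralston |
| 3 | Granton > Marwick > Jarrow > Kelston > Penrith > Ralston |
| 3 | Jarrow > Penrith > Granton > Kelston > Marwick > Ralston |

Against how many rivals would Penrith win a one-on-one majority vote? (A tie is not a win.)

4

Penrith against each rival (21 organisers):
Penrith vs Marwick: Penrith preferred on 6+1+2+5+3 = 17 ballots; Penrith wins 17–4.
Penrith vs Jarrow: Jarrow wins 11–10.
Penrith vs Kelston: Penrith is ranked higher on 6+1+2+1+5+3 = 18 ballots, Kelston on 3. Penrith wins 18–3.
Penrith vs Granton: 18 to 3, Penrith.
Penrith vs Ralston: Penrith is ranked higher on 1+2+1+5+3+3 = 15 ballots, Ralston on 6. Penrith wins 15–6.
Penrith beats Marwick, Kelston, Granton, Ralston; loses to Jarrow — 4 pairwise wins.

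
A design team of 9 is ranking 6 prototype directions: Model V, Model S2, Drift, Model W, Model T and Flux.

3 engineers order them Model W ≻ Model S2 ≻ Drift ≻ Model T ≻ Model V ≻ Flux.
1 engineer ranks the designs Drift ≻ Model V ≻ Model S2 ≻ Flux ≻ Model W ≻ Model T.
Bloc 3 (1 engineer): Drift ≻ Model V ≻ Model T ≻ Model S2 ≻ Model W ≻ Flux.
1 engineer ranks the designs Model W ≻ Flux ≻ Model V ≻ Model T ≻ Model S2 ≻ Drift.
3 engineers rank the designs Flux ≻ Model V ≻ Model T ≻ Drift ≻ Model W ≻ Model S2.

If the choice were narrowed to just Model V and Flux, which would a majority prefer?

Model V

Ballots ranking Model V above Flux: 3 + 1 + 1 = 5.
Ballots ranking Flux above Model V: 9 − 5 = 4.
Model V wins the head-to-head 5–4.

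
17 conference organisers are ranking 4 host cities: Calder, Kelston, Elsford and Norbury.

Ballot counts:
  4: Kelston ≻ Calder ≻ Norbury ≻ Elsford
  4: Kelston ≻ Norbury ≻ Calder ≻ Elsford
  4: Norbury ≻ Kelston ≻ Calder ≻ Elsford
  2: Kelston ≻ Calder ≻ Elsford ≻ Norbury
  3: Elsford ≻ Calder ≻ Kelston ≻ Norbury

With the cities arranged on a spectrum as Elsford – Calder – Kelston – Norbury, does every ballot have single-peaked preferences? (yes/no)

yes

Axis positions: Elsford=1, Calder=2, Kelston=3, Norbury=4.
Ballot type 1 (peak Kelston at position 3): ranking walks positions 3-2-4-1, expanding outward from the peak — single-peaked.
Ballot type 2 (peak Kelston at position 3): ranking walks positions 3-4-2-1, expanding outward from the peak — single-peaked.
Ballot type 3 (peak Norbury at position 4): ranking walks positions 4-3-2-1, expanding outward from the peak — single-peaked.
Ballot type 4 (peak Kelston at position 3): ranking walks positions 3-2-1-4, expanding outward from the peak — single-peaked.
Ballot type 5 (peak Elsford at position 1): ranking walks positions 1-2-3-4, expanding outward from the peak — single-peaked.
Every ranking is single-peaked on this axis.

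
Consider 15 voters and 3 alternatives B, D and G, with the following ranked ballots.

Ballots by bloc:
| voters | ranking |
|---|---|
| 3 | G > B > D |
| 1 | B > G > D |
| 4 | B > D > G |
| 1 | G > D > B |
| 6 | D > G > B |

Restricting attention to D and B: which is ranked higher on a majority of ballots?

B

Ballots ranking D above B: 1 + 6 = 7.
Ballots ranking B above D: 15 − 7 = 8.
B wins the head-to-head 8–7.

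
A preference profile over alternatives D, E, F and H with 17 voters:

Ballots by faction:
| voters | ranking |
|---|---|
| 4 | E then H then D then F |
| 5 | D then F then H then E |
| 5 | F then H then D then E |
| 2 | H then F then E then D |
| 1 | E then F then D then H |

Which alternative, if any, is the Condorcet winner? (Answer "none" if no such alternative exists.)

none

Check each pair by majority over 17 ballots:
D vs E: 10 to 7, D.
D vs F: D preferred on 4+5 = 9 ballots; D wins 9–8.
D vs H: 5+1 = 6 for D, 11 for H — H by 11–6.
E vs F: E is ranked higher on 4+1 = 5 ballots, F on 12. F wins 12–5.
E vs H: E preferred on 4+1 = 5 ballots; H wins 12–5.
F vs H: 11 to 6, F.
Each alternative drops at least one matchup (D loses to H; E loses to D; F loses to D; H loses to F); the cycle D > F > H > D rules out a Condorcet winner.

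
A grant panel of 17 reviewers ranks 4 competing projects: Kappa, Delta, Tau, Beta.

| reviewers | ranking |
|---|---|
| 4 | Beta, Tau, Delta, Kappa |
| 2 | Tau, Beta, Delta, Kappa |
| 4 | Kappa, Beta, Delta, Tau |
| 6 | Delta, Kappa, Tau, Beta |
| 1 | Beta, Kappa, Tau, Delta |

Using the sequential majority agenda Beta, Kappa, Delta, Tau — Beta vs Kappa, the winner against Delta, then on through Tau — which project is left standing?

Delta

Round 1: Beta vs Kappa — 7–10, Kappa advances.
Round 2: Kappa vs Delta — 5–12, Delta advances.
Round 3: Delta vs Tau — 10–7, Delta advances.
The agenda winner is Delta.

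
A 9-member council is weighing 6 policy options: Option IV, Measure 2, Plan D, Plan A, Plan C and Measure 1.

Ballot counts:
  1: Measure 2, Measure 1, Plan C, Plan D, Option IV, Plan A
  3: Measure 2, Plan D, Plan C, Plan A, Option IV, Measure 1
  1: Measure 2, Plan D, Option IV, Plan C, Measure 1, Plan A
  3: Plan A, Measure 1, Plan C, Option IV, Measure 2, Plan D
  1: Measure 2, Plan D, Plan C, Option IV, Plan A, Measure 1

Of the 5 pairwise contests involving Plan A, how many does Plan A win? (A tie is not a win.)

Plan A against each rival (9 council members):
Plan A vs Option IV: Plan A preferred on 3+3 = 6 ballots; Plan A wins 6–3.
Plan A vs Measure 2: Plan A preferred on 3 ballots; Measure 2 wins 6–3.
Plan A vs Plan D: Plan D wins 6–3.
Plan A vs Plan C: Plan A preferred on 3 ballots; Plan C wins 6–3.
Plan A vs Measure 1: 3+3+1 = 7 for Plan A, 2 for Measure 1 — Plan A by 7–2.
Plan A beats Option IV, Measure 1; loses to Measure 2, Plan D, Plan C — 2 pairwise wins.

2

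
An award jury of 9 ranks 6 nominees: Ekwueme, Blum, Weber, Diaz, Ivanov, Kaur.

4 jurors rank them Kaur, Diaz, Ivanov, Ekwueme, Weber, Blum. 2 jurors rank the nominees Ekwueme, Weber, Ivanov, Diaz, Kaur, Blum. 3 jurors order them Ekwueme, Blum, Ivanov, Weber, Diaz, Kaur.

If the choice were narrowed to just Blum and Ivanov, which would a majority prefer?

Ballots ranking Blum above Ivanov: 3.
Ballots ranking Ivanov above Blum: 9 − 3 = 6.
Ivanov wins the head-to-head 6–3.

Ivanov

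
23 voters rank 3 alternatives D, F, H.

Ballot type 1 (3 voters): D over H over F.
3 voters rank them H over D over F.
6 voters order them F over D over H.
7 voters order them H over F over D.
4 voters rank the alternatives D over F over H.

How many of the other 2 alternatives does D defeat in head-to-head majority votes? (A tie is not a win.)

1

D against each rival (23 voters):
D vs F: 10 to 13, F.
D vs H: 13 to 10, D.
D beats H; loses to F — 1 pairwise win.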